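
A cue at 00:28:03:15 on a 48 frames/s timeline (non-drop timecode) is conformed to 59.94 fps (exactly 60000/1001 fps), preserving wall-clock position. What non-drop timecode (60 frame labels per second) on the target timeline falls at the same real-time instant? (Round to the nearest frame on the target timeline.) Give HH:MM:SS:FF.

Source frame index: (0×3600 + 28×60 + 3) × 48 + 15 = 80799.
Real time: 80799 / (48) = 26933/16 s.
Target frame: (26933/16) × (60000/1001) = 100998750/1001 ≈ 100897.852 → 100898.
At 60 labels/s: frame 100898 → 00:28:01:38.

00:28:01:38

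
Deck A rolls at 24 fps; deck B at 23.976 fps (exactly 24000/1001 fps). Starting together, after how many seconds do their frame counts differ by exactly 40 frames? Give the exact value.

The gap grows by |24000/1001 − 24| = 24/1001 frames per second.
Time for a 40-frame gap: 40 ÷ (24/1001) = 5005/3 s.

5005/3 seconds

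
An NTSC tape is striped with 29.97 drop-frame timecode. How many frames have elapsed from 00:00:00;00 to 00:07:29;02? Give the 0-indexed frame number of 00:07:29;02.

As if non-drop at 30 labels/s: (0 × 3600 + 7 × 60 + 29) × 30 + 2 = 13472.
Minute boundaries passed: 7; those not divisible by 10: 7 − 0 = 7; dropped labels = 2 × 7 = 14.
Actual frame index = 13472 − 14 = 13458.

13458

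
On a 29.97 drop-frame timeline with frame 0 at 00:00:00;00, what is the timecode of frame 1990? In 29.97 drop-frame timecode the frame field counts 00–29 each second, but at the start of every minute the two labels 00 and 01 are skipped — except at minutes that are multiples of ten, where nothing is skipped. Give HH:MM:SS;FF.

Ten DF minutes hold 17982 frames, so frame 1990 lies in block 0 (frames 0–17981) with 1990 frames into that block.
The block's first minute is 1800 frames and the rest 1798 each; 1990 frames reaches minute 1, so 0 × 18 + 1 × 2 = 2 labels have been skipped so far.
Adding those back, label number 1990 + 2 = 1992 at 30 labels/s is 66 s + 12 f = 0 h 1 min 6 s frame 12, i.e. 00:01:06;12.

00:01:06;12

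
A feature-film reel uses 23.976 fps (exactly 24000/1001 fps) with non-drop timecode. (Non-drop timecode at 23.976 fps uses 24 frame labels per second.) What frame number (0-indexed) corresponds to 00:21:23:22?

frame 30814

Total seconds to the label: (0 × 3600 + 21 × 60 + 23) = 1283.
Frame index = 1283 × 24 + 22 = 30814.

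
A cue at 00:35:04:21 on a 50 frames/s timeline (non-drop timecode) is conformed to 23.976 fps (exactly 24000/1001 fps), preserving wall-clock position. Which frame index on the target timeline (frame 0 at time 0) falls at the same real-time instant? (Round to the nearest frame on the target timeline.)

frame 50456

Source frame index: (0×3600 + 35×60 + 4) × 50 + 21 = 105221.
Real time: 105221 / (50) = 105221/50 s.
Target frame: (105221/50) × (24000/1001) = 50506080/1001 ≈ 50455.624 → 50456.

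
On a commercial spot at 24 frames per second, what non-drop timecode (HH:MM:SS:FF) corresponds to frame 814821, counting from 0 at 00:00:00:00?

814821 ÷ 24 = 33950 full seconds, remainder 21 frames.
33950 s = 9 h 25 min 50 s.
Timecode: 09:25:50:21.

09:25:50:21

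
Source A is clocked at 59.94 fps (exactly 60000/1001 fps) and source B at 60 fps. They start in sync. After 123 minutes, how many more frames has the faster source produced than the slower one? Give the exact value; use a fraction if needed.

123 min = 7380 s.
A emits 60000/1001 × 7380 = 442800000/1001 frames; B emits 60 × 7380 = 442800.
Difference = 442800/1001 frames (≈ 442.3576); B is ahead of A.

442800/1001 frames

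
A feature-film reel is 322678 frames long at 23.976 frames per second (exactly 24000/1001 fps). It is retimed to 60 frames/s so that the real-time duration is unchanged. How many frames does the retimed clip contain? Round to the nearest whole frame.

Frames at target rate = 322678 × (60) / (24000/1001) = 161500339/200 ≈ 807501.695.
Nearest whole frame: 807502.

807502 frames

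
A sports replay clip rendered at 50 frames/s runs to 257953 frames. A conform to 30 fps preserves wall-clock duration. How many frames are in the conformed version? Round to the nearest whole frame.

154772 frames

Frames at target rate = 257953 × (30) / (50) = 773859/5 ≈ 154771.800.
Nearest whole frame: 154772.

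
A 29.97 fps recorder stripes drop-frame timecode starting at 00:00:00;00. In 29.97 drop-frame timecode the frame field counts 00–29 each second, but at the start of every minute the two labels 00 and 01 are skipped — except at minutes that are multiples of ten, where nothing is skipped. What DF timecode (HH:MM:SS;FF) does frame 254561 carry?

02:21:33;25

Each 10-minute DF block holds 10 × 60 × 30 − 9 × 2 = 17982 frames. 254561 ÷ 17982 → 14 full blocks, remainder 2813.
Within the partial block the first minute is 1800 frames and each further minute 1798, so 1 further minute boundary passed. Total skipped labels = 18 × 14 + 2 × 1 = 254.
Non-drop label index = 254561 + 254 = 254815; at 30 labels/s that is 02:21:33:25, i.e. DF 02:21:33;25.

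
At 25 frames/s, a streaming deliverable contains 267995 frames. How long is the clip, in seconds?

Running time = 267995 / (25) = 10719.8 s.

10719.8 seconds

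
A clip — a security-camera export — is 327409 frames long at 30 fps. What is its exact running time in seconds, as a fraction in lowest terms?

327409/30 seconds

Running time = 327409 ÷ (30) = 327409 × 1/30 = 327409/30 s.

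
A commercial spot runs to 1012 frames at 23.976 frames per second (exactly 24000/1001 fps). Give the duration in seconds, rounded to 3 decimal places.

Running time = 1012 × 1001/24000 = 253253/6000 s ≈ 42.209 s.

42.209 seconds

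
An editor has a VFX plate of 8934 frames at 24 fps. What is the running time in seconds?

372.25 seconds

Running time = 8934 / (24) = 372.25 s.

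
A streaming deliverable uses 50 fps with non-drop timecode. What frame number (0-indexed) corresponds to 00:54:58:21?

Total seconds to the label: (0 × 3600 + 54 × 60 + 58) = 3298.
Frame index = 3298 × 50 + 21 = 164921.

frame 164921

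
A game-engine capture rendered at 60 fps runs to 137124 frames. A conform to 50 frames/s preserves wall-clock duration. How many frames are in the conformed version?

Target frames = source frames × (target rate / source rate) = 137124 × (50)/(60) = 137124 × 5/6 = 114270.

114270 frames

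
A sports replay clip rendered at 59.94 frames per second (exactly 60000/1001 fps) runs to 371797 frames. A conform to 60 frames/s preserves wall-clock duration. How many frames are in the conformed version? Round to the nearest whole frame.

372169 frames

Frames at target rate = 371797 × (60) / (60000/1001) = 372168797/1000 ≈ 372168.797.
Nearest whole frame: 372169.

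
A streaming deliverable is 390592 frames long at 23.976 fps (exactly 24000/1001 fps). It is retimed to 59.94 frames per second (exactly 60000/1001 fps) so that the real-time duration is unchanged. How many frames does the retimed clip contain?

976480 frames

Target frames = source frames × (target rate / source rate) = 390592 × (60000/1001)/(24000/1001) = 390592 × 5/2 = 976480.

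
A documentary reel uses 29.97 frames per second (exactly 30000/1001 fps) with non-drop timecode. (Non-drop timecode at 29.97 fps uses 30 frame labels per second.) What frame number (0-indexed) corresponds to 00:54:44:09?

Total seconds to the label: (0 × 3600 + 54 × 60 + 44) = 3284.
Frame index = 3284 × 30 + 9 = 98529.

frame 98529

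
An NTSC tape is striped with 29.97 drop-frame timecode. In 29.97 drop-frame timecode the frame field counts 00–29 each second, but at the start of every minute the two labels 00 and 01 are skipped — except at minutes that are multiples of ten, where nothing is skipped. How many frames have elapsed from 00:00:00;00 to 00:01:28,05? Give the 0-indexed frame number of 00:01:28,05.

As if non-drop at 30 labels/s: (0 × 3600 + 1 × 60 + 28) × 30 + 5 = 2645.
Minute boundaries passed: 1; those not divisible by 10: 1 − 0 = 1; dropped labels = 2 × 1 = 2.
Actual frame index = 2645 − 2 = 2643.

2643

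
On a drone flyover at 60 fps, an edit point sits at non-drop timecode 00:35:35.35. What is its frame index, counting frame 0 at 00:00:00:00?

Total seconds to the label: (0 × 3600 + 35 × 60 + 35) = 2135.
Frame index = 2135 × 60 + 35 = 128135.

128135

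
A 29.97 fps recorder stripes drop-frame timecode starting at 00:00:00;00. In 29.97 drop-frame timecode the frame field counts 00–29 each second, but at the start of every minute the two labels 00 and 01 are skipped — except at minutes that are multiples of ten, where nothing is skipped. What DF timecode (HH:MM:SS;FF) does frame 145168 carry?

01:20:43;22

Ten DF minutes hold 17982 frames, so frame 145168 lies in block 8 (frames 143856–161837) with 1312 frames into that block.
The block's first minute is 1800 frames and the rest 1798 each; 1312 frames reaches minute 0, so 8 × 18 + 0 × 2 = 144 labels have been skipped so far.
Adding those back, label number 145168 + 144 = 145312 at 30 labels/s is 4843 s + 22 f = 1 h 20 min 43 s frame 22, i.e. 01:20:43;22.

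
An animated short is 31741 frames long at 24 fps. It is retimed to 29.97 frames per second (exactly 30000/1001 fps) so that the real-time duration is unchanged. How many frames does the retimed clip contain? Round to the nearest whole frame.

Frames at target rate = 31741 × (30000/1001) / (24) = 39676250/1001 ≈ 39636.613.
Nearest whole frame: 39637.

39637 frames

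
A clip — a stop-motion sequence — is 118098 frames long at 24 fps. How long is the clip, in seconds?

4920.75 seconds

Running time = 118098 / (24) = 4920.75 s.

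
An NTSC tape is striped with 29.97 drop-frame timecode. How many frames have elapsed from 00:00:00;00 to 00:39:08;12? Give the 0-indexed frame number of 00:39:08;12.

70380

Complete 10-minute blocks: 3, each 17982 frames → 53946.
Remaining 9 whole minutes in the current block: 1800 + 8 × 1798 = 16184 frames.
Within the current minute: 8 × 30 + 12 − 2 = 250 (labels ;00/;01 skipped at this minute). Total = 53946 + 16184 + 250 = 70380.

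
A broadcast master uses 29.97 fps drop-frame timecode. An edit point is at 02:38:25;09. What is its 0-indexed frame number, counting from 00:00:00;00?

Complete 10-minute blocks: 15, each 17982 frames → 269730.
Remaining 8 whole minutes in the current block: 1800 + 7 × 1798 = 14386 frames.
Within the current minute: 25 × 30 + 9 − 2 = 757 (labels ;00/;01 skipped at this minute). Total = 269730 + 14386 + 757 = 284873.

284873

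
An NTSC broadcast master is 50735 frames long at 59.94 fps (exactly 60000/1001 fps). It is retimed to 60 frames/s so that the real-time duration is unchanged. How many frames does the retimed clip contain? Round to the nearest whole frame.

50786 frames

Frames at target rate = 50735 × (60) / (60000/1001) = 10157147/200 ≈ 50785.735.
Nearest whole frame: 50786.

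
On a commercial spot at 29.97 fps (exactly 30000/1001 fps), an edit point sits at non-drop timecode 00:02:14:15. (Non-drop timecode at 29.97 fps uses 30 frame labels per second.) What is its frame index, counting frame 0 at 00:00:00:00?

Total seconds to the label: (0 × 3600 + 2 × 60 + 14) = 134.
Frame index = 134 × 30 + 15 = 4035.

4035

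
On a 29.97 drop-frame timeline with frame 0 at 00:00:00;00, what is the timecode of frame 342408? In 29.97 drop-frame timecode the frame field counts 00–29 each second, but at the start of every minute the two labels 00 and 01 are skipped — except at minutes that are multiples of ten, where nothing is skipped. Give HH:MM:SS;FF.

Each 10-minute DF block holds 10 × 60 × 30 − 9 × 2 = 17982 frames. 342408 ÷ 17982 → 19 full blocks, remainder 750.
Within the partial block the first minute is 1800 frames and each further minute 1798, so 0 further minute boundaries passed. Total skipped labels = 18 × 19 + 2 × 0 = 342.
Non-drop label index = 342408 + 342 = 342750; at 30 labels/s that is 03:10:25:00, i.e. DF 03:10:25;00.

03:10:25;00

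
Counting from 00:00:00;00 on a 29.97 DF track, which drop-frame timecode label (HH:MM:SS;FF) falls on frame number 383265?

Each 10-minute DF block holds 10 × 60 × 30 − 9 × 2 = 17982 frames. 383265 ÷ 17982 → 21 full blocks, remainder 5643.
Within the partial block the first minute is 1800 frames and each further minute 1798, so 3 further minute boundaries passed. Total skipped labels = 18 × 21 + 2 × 3 = 384.
Non-drop label index = 383265 + 384 = 383649; at 30 labels/s that is 03:33:08:09, i.e. DF 03:33:08;09.

03:33:08;09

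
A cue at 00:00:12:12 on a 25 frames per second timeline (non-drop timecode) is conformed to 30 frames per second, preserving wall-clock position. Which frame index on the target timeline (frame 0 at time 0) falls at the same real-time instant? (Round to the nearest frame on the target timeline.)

frame 374

Source frame index: (0×3600 + 0×60 + 12) × 25 + 12 = 312.
Real time: 312 / (25) = 312/25 s.
Target frame: (312/25) × (30) = 1872/5 ≈ 374.400 → 374.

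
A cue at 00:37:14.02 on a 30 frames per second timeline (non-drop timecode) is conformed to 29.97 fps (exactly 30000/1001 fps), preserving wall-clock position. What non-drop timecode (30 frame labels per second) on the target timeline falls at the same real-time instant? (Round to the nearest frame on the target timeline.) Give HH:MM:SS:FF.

Source frame index: (0×3600 + 37×60 + 14) × 30 + 2 = 67022.
Real time: 67022 / (30) = 33511/15 s.
Target frame: (33511/15) × (30000/1001) = 67022000/1001 ≈ 66955.045 → 66955.
At 30 labels/s: frame 66955 → 00:37:11:25.

00:37:11:25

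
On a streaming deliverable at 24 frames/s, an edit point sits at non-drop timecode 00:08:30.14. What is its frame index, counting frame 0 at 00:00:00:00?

12254

Total seconds to the label: (0 × 3600 + 8 × 60 + 30) = 510.
Frame index = 510 × 24 + 14 = 12254.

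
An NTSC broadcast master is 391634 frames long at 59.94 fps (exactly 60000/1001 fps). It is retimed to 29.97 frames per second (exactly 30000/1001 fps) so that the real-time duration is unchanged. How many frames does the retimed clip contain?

195817 frames

Target frames = source frames × (target rate / source rate) = 391634 × (30000/1001)/(60000/1001) = 391634 × 1/2 = 195817.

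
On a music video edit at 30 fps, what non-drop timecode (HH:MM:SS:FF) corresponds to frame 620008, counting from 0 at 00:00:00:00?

05:44:26:28

620008 ÷ 30 = 20666 full seconds, remainder 28 frames.
20666 s = 5 h 44 min 26 s.
Timecode: 05:44:26:28.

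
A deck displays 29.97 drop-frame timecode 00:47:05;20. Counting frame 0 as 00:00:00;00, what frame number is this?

84684

Complete 10-minute blocks: 4, each 17982 frames → 71928.
Remaining 7 whole minutes in the current block: 1800 + 6 × 1798 = 12588 frames.
Within the current minute: 5 × 30 + 20 − 2 = 168 (labels ;00/;01 skipped at this minute). Total = 71928 + 12588 + 168 = 84684.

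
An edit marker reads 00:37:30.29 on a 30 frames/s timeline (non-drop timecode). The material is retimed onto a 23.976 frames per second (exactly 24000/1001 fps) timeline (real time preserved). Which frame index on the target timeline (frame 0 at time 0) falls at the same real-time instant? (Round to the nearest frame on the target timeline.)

frame 53969

Source frame index: (0×3600 + 37×60 + 30) × 30 + 29 = 67529.
Real time: 67529 / (30) = 67529/30 s.
Target frame: (67529/30) × (24000/1001) = 701600/13 ≈ 53969.231 → 53969.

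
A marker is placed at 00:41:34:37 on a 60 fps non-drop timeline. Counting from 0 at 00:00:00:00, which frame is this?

149677

Total seconds to the label: (0 × 3600 + 41 × 60 + 34) = 2494.
Frame index = 2494 × 60 + 37 = 149677.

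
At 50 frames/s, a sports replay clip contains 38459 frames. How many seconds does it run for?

Running time = 38459 / (50) = 769.18 s.

769.18 seconds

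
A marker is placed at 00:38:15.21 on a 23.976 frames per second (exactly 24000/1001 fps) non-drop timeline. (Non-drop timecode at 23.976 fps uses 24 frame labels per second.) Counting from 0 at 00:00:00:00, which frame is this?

Total seconds to the label: (0 × 3600 + 38 × 60 + 15) = 2295.
Frame index = 2295 × 24 + 21 = 55101.

frame 55101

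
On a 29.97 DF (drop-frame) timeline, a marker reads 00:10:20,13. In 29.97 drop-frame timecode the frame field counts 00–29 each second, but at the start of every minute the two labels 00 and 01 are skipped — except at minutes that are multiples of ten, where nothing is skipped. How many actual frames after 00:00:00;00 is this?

As if non-drop at 30 labels/s: (0 × 3600 + 10 × 60 + 20) × 30 + 13 = 18613.
Minute boundaries passed: 10; those not divisible by 10: 10 − 1 = 9; dropped labels = 2 × 9 = 18.
Actual frame index = 18613 − 18 = 18595.

18595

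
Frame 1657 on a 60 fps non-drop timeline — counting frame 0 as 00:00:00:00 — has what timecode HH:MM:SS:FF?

00:00:27:37

1657 ÷ 60 = 27 full seconds, remainder 37 frames.
27 s = 0 h 0 min 27 s.
Timecode: 00:00:27:37.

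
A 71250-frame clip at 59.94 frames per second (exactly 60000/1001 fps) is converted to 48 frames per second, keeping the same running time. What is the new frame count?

57057 frames

Target frames = source frames × (target rate / source rate) = 71250 × (48)/(60000/1001) = 71250 × 1001/1250 = 57057.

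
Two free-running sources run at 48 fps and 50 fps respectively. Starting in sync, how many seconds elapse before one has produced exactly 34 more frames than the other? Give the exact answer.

17 seconds

The gap grows by |50 − 48| = 2 frames per second.
Time for a 34-frame gap: 34 ÷ (2) = 17 s.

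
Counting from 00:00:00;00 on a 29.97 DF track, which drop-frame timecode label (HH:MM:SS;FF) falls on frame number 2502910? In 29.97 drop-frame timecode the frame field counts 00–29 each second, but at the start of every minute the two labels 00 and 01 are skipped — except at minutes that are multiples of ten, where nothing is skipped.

Ten DF minutes hold 17982 frames, so frame 2502910 lies in block 139 (frames 2499498–2517479) with 3412 frames into that block.
The block's first minute is 1800 frames and the rest 1798 each; 3412 frames reaches minute 1, so 139 × 18 + 1 × 2 = 2504 labels have been skipped so far.
Adding those back, label number 2502910 + 2504 = 2505414 at 30 labels/s is 83513 s + 24 f = 23 h 11 min 53 s frame 24, i.e. 23:11:53;24.

23:11:53;24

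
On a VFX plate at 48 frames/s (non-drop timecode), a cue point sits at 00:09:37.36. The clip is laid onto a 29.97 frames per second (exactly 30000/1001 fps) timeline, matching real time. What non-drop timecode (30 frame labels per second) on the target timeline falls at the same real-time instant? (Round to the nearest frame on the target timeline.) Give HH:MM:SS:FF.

00:09:37:05

Source frame index: (0×3600 + 9×60 + 37) × 48 + 36 = 27732.
Real time: 27732 / (48) = 2311/4 s.
Target frame: (2311/4) × (30000/1001) = 17332500/1001 ≈ 17315.185 → 17315.
At 30 labels/s: frame 17315 → 00:09:37:05.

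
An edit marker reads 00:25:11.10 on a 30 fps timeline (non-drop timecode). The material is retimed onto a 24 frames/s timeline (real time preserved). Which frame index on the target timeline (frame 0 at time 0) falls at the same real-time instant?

Source frame index: (0×3600 + 25×60 + 11) × 30 + 10 = 45340.
Real time: 45340 / (30) = 4534/3 s.
Target frame: (4534/3) × (24) = 36272.

frame 36272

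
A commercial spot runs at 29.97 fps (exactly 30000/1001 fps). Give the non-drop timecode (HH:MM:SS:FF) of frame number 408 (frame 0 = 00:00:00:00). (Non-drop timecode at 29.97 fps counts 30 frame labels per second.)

408 ÷ 30 = 13 full seconds, remainder 18 frames.
13 s = 0 h 0 min 13 s.
Timecode: 00:00:13:18.

00:00:13:18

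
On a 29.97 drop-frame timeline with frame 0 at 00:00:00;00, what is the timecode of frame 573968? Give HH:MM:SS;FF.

Ten DF minutes hold 17982 frames, so frame 573968 lies in block 31 (frames 557442–575423) with 16526 frames into that block.
The block's first minute is 1800 frames and the rest 1798 each; 16526 frames reaches minute 9, so 31 × 18 + 9 × 2 = 576 labels have been skipped so far.
Adding those back, label number 573968 + 576 = 574544 at 30 labels/s is 19151 s + 14 f = 5 h 19 min 11 s frame 14, i.e. 05:19:11;14.

05:19:11;14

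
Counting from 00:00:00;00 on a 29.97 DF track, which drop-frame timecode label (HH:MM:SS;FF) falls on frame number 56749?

Ten DF minutes hold 17982 frames, so frame 56749 lies in block 3 (frames 53946–71927) with 2803 frames into that block.
The block's first minute is 1800 frames and the rest 1798 each; 2803 frames reaches minute 1, so 3 × 18 + 1 × 2 = 56 labels have been skipped so far.
Adding those back, label number 56749 + 56 = 56805 at 30 labels/s is 1893 s + 15 f = 0 h 31 min 33 s frame 15, i.e. 00:31:33;15.

00:31:33;15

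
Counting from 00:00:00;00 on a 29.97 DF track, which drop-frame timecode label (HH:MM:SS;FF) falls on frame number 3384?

Ten DF minutes hold 17982 frames, so frame 3384 lies in block 0 (frames 0–17981) with 3384 frames into that block.
The block's first minute is 1800 frames and the rest 1798 each; 3384 frames reaches minute 1, so 0 × 18 + 1 × 2 = 2 labels have been skipped so far.
Adding those back, label number 3384 + 2 = 3386 at 30 labels/s is 112 s + 26 f = 0 h 1 min 52 s frame 26, i.e. 00:01:52;26.

00:01:52;26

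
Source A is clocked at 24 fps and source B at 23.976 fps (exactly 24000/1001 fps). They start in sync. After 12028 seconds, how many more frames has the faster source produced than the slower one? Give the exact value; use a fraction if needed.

288672/1001 frames

A emits 24 × 12028 = 288672 frames; B emits 24000/1001 × 12028 = 288672000/1001.
Difference = 288672/1001 frames (≈ 288.3836); B is behind A.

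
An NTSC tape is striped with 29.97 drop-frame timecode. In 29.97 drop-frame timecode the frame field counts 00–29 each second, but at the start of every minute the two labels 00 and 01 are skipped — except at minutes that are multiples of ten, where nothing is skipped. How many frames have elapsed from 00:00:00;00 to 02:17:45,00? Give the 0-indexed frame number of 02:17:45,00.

Complete 10-minute blocks: 13, each 17982 frames → 233766.
Remaining 7 whole minutes in the current block: 1800 + 6 × 1798 = 12588 frames.
Within the current minute: 45 × 30 + 0 − 2 = 1348 (labels ;00/;01 skipped at this minute). Total = 233766 + 12588 + 1348 = 247702.

247702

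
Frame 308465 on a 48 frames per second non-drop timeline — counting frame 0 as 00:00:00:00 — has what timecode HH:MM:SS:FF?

308465 ÷ 48 = 6426 full seconds, remainder 17 frames.
6426 s = 1 h 47 min 6 s.
Timecode: 01:47:06:17.

01:47:06:17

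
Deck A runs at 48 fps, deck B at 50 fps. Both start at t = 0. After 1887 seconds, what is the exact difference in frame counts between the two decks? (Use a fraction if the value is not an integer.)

3774 frames

A emits 48 × 1887 = 90576 frames; B emits 50 × 1887 = 94350.
Difference = 3774 frames; B is ahead of A.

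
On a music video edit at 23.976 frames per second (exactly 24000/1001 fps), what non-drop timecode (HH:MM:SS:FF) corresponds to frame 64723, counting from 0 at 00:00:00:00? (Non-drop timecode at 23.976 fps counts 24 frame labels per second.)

00:44:56:19

64723 ÷ 24 = 2696 full seconds, remainder 19 frames.
2696 s = 0 h 44 min 56 s.
Timecode: 00:44:56:19.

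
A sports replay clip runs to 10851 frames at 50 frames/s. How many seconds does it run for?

Running time = 10851 / (50) = 217.02 s.

217.02 seconds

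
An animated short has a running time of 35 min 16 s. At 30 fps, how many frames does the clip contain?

35 min 16 s = 2116 s.
Frames = 2116 × 30 = 63480.

63480 frames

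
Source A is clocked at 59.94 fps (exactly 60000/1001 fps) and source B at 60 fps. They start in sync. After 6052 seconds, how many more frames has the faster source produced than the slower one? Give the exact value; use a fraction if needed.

A emits 60000/1001 × 6052 = 363120000/1001 frames; B emits 60 × 6052 = 363120.
Difference = 363120/1001 frames (≈ 362.7572); B is ahead of A.

363120/1001 frames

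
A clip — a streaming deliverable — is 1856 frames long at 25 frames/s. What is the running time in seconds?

Running time = 1856 / (25) = 74.24 s.

74.24 seconds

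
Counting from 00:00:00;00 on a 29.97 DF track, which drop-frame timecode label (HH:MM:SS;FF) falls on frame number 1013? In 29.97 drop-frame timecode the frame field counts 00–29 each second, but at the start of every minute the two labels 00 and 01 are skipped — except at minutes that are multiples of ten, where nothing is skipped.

00:00:33;23

Each 10-minute DF block holds 10 × 60 × 30 − 9 × 2 = 17982 frames. 1013 ÷ 17982 → 0 full blocks, remainder 1013.
Within the partial block the first minute is 1800 frames and each further minute 1798, so 0 further minute boundaries passed. Total skipped labels = 18 × 0 + 2 × 0 = 0.
Non-drop label index = 1013 + 0 = 1013; at 30 labels/s that is 00:00:33:23, i.e. DF 00:00:33;23.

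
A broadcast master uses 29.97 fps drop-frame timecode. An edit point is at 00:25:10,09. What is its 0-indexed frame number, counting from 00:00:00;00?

Complete 10-minute blocks: 2, each 17982 frames → 35964.
Remaining 5 whole minutes in the current block: 1800 + 4 × 1798 = 8992 frames.
Within the current minute: 10 × 30 + 9 − 2 = 307 (labels ;00/;01 skipped at this minute). Total = 35964 + 8992 + 307 = 45263.

45263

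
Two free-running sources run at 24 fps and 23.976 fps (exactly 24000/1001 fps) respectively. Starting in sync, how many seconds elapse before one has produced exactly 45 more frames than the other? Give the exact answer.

The gap grows by |24000/1001 − 24| = 24/1001 frames per second.
Time for a 45-frame gap: 45 ÷ (24/1001) = 1876.875 s.

1876.875 seconds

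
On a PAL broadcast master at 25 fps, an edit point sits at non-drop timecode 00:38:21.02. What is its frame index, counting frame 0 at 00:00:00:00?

Total seconds to the label: (0 × 3600 + 38 × 60 + 21) = 2301.
Frame index = 2301 × 25 + 2 = 57527.

frame 57527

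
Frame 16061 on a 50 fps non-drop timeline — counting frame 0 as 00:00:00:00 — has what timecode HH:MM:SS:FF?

16061 ÷ 50 = 321 full seconds, remainder 11 frames.
321 s = 0 h 5 min 21 s.
Timecode: 00:05:21:11.

00:05:21:11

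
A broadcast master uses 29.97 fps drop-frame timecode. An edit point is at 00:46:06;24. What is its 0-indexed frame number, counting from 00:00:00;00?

Complete 10-minute blocks: 4, each 17982 frames → 71928.
Remaining 6 whole minutes in the current block: 1800 + 5 × 1798 = 10790 frames.
Within the current minute: 6 × 30 + 24 − 2 = 202 (labels ;00/;01 skipped at this minute). Total = 71928 + 10790 + 202 = 82920.

82920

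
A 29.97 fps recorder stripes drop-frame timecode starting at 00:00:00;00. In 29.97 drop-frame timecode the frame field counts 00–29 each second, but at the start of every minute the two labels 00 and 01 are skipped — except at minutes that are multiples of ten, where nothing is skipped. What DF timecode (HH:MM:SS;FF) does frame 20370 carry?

Each 10-minute DF block holds 10 × 60 × 30 − 9 × 2 = 17982 frames. 20370 ÷ 17982 → 1 full block, remainder 2388.
Within the partial block the first minute is 1800 frames and each further minute 1798, so 1 further minute boundary passed. Total skipped labels = 18 × 1 + 2 × 1 = 20.
Non-drop label index = 20370 + 20 = 20390; at 30 labels/s that is 00:11:19:20, i.e. DF 00:11:19;20.

00:11:19;20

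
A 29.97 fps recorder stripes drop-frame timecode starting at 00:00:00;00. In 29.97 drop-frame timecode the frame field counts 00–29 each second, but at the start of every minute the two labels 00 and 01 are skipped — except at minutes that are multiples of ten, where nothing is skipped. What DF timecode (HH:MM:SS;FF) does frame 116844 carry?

Ten DF minutes hold 17982 frames, so frame 116844 lies in block 6 (frames 107892–125873) with 8952 frames into that block.
The block's first minute is 1800 frames and the rest 1798 each; 8952 frames reaches minute 4, so 6 × 18 + 4 × 2 = 116 labels have been skipped so far.
Adding those back, label number 116844 + 116 = 116960 at 30 labels/s is 3898 s + 20 f = 1 h 4 min 58 s frame 20, i.e. 01:04:58;20.

01:04:58;20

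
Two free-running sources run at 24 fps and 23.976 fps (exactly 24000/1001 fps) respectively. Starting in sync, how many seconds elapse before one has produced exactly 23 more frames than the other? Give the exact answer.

23023/24 seconds

The gap grows by |24000/1001 − 24| = 24/1001 frames per second.
Time for a 23-frame gap: 23 ÷ (24/1001) = 23023/24 s.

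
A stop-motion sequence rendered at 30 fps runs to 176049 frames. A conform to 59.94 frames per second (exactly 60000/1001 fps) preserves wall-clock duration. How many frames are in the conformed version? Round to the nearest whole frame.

351746 frames

Frames at target rate = 176049 × (60000/1001) / (30) = 352098000/1001 ≈ 351746.254.
Nearest whole frame: 351746.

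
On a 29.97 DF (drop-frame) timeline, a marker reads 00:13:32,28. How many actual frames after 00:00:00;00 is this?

Complete 10-minute blocks: 1, each 17982 frames → 17982.
Remaining 3 whole minutes in the current block: 1800 + 2 × 1798 = 5396 frames.
Within the current minute: 32 × 30 + 28 − 2 = 986 (labels ;00/;01 skipped at this minute). Total = 17982 + 5396 + 986 = 24364.

24364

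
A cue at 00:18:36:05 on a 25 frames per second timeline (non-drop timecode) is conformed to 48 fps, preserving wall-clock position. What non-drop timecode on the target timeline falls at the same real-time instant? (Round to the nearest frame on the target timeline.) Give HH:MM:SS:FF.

00:18:36:10

Source frame index: (0×3600 + 18×60 + 36) × 25 + 5 = 27905.
Real time: 27905 / (25) = 5581/5 s.
Target frame: (5581/5) × (48) = 267888/5 ≈ 53577.600 → 53578.
At 48 labels/s: frame 53578 → 00:18:36:10.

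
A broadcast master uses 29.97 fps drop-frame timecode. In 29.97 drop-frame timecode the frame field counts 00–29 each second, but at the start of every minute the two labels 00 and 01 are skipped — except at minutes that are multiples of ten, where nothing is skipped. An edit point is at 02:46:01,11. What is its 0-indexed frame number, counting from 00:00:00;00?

Complete 10-minute blocks: 16, each 17982 frames → 287712.
Remaining 6 whole minutes in the current block: 1800 + 5 × 1798 = 10790 frames.
Within the current minute: 1 × 30 + 11 − 2 = 39 (labels ;00/;01 skipped at this minute). Total = 287712 + 10790 + 39 = 298541.

298541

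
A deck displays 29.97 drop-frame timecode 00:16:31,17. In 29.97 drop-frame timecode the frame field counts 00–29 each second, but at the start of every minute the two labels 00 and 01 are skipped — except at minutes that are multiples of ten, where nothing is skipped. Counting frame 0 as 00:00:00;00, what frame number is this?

29717

As if non-drop at 30 labels/s: (0 × 3600 + 16 × 60 + 31) × 30 + 17 = 29747.
Minute boundaries passed: 16; those not divisible by 10: 16 − 1 = 15; dropped labels = 2 × 15 = 30.
Actual frame index = 29747 − 30 = 29717.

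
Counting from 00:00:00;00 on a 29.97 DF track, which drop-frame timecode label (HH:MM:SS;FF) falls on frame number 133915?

Ten DF minutes hold 17982 frames, so frame 133915 lies in block 7 (frames 125874–143855) with 8041 frames into that block.
The block's first minute is 1800 frames and the rest 1798 each; 8041 frames reaches minute 4, so 7 × 18 + 4 × 2 = 134 labels have been skipped so far.
Adding those back, label number 133915 + 134 = 134049 at 30 labels/s is 4468 s + 9 f = 1 h 14 min 28 s frame 9, i.e. 01:14:28;09.

01:14:28;09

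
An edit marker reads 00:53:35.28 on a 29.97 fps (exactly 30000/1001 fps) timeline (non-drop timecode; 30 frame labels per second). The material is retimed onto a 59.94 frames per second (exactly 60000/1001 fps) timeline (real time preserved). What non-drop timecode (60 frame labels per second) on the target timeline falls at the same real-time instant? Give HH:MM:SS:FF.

Source frame index: (0×3600 + 53×60 + 35) × 30 + 28 = 96478.
Real time: 96478 / (30000/1001) = 48287239/15000 s.
Target frame: (48287239/15000) × (60000/1001) = 192956.
At 60 labels/s: frame 192956 → 00:53:35:56.

00:53:35:56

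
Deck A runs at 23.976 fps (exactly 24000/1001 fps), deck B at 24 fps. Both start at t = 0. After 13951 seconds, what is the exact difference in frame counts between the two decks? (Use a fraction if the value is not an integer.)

47832/143 frames

A emits 24000/1001 × 13951 = 47832000/143 frames; B emits 24 × 13951 = 334824.
Difference = 47832/143 frames (≈ 334.4895); B is ahead of A.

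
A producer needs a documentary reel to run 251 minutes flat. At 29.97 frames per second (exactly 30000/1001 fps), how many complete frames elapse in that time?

451348 frames

251 min = 15060 s.
Frames = 15060 × 30000/1001 = 451800000/1001 ≈ 451348.6513.
Complete frames: 451348.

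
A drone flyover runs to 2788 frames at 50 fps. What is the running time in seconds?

55.76 seconds

Running time = 2788 / (50) = 55.76 s.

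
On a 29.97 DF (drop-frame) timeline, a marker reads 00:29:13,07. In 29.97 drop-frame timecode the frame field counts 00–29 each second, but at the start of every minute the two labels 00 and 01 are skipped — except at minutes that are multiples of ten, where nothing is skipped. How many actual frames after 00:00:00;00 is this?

Complete 10-minute blocks: 2, each 17982 frames → 35964.
Remaining 9 whole minutes in the current block: 1800 + 8 × 1798 = 16184 frames.
Within the current minute: 13 × 30 + 7 − 2 = 395 (labels ;00/;01 skipped at this minute). Total = 35964 + 16184 + 395 = 52543.

52543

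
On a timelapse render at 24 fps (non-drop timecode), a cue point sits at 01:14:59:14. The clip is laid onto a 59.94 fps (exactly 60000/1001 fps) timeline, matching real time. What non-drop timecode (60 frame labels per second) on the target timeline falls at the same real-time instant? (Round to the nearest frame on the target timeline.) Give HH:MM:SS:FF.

Source frame index: (1×3600 + 14×60 + 59) × 24 + 14 = 107990.
Real time: 107990 / (24) = 53995/12 s.
Target frame: (53995/12) × (60000/1001) = 269975000/1001 ≈ 269705.295 → 269705.
At 60 labels/s: frame 269705 → 01:14:55:05.

01:14:55:05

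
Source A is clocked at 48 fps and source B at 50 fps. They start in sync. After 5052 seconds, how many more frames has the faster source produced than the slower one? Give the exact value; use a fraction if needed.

10104 frames

A emits 48 × 5052 = 242496 frames; B emits 50 × 5052 = 252600.
Difference = 10104 frames; B is ahead of A.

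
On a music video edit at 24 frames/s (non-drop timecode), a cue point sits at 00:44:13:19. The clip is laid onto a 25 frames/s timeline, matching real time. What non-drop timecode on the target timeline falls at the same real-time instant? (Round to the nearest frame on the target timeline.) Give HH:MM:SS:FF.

00:44:13:20

Source frame index: (0×3600 + 44×60 + 13) × 24 + 19 = 63691.
Real time: 63691 / (24) = 63691/24 s.
Target frame: (63691/24) × (25) = 1592275/24 ≈ 66344.792 → 66345.
At 25 labels/s: frame 66345 → 00:44:13:20.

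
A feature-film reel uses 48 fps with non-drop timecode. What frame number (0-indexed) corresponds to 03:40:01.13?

Total seconds to the label: (3 × 3600 + 40 × 60 + 1) = 13201.
Frame index = 13201 × 48 + 13 = 633661.

633661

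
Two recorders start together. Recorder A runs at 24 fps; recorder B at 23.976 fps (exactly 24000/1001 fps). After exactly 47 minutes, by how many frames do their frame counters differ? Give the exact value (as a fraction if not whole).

47 min = 2820 s.
A emits 24 × 2820 = 67680 frames; B emits 24000/1001 × 2820 = 67680000/1001.
Difference = 67680/1001 frames (≈ 67.6124); B is behind A.

67680/1001 frames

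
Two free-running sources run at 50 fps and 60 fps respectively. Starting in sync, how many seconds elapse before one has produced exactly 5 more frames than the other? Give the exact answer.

The gap grows by |60 − 50| = 10 frames per second.
Time for a 5-frame gap: 5 ÷ (10) = 0.5 s.

0.5 seconds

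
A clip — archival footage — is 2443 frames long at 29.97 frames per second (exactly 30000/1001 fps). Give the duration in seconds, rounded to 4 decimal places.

81.5148 seconds

Running time = 2443 × 1001/30000 = 2445443/30000 s ≈ 81.5148 s.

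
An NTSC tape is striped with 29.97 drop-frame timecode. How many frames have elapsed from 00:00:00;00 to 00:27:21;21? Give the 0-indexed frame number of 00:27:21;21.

49201

Complete 10-minute blocks: 2, each 17982 frames → 35964.
Remaining 7 whole minutes in the current block: 1800 + 6 × 1798 = 12588 frames.
Within the current minute: 21 × 30 + 21 − 2 = 649 (labels ;00/;01 skipped at this minute). Total = 35964 + 12588 + 649 = 49201.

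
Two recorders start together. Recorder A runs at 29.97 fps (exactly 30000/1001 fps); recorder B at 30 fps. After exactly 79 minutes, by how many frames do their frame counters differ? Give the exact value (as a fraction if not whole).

79 min = 4740 s.
A emits 30000/1001 × 4740 = 142200000/1001 frames; B emits 30 × 4740 = 142200.
Difference = 142200/1001 frames (≈ 142.0579); B is ahead of A.

142200/1001 frames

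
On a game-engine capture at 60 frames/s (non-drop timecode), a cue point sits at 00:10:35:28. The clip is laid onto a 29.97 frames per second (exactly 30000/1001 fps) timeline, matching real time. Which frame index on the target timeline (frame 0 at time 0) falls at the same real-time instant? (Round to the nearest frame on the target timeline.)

frame 19045

Source frame index: (0×3600 + 10×60 + 35) × 60 + 28 = 38128.
Real time: 38128 / (60) = 9532/15 s.
Target frame: (9532/15) × (30000/1001) = 19064000/1001 ≈ 19044.955 → 19045.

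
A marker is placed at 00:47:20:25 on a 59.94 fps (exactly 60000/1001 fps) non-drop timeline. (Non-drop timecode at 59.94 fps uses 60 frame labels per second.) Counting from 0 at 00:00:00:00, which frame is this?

Total seconds to the label: (0 × 3600 + 47 × 60 + 20) = 2840.
Frame index = 2840 × 60 + 25 = 170425.

frame 170425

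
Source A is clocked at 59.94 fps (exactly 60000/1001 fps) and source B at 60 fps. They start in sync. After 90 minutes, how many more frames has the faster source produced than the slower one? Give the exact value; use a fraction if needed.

90 min = 5400 s.
A emits 60000/1001 × 5400 = 324000000/1001 frames; B emits 60 × 5400 = 324000.
Difference = 324000/1001 frames (≈ 323.6763); B is ahead of A.

324000/1001 frames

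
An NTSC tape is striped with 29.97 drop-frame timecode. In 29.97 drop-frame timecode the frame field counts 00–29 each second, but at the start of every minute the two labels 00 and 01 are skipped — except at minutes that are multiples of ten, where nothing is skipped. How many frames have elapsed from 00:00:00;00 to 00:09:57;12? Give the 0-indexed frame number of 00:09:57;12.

17904

Complete 10-minute blocks: 0, each 17982 frames → 0.
Remaining 9 whole minutes in the current block: 1800 + 8 × 1798 = 16184 frames.
Within the current minute: 57 × 30 + 12 − 2 = 1720 (labels ;00/;01 skipped at this minute). Total = 0 + 16184 + 1720 = 17904.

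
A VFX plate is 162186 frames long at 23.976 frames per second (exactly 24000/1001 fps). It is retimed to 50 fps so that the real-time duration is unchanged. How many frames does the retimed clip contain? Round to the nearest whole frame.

338225 frames

Frames at target rate = 162186 × (50) / (24000/1001) = 27058031/80 ≈ 338225.388.
Nearest whole frame: 338225.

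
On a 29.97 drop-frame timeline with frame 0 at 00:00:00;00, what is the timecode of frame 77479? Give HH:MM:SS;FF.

Ten DF minutes hold 17982 frames, so frame 77479 lies in block 4 (frames 71928–89909) with 5551 frames into that block.
The block's first minute is 1800 frames and the rest 1798 each; 5551 frames reaches minute 3, so 4 × 18 + 3 × 2 = 78 labels have been skipped so far.
Adding those back, label number 77479 + 78 = 77557 at 30 labels/s is 2585 s + 7 f = 0 h 43 min 5 s frame 7, i.e. 00:43:05;07.

00:43:05;07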